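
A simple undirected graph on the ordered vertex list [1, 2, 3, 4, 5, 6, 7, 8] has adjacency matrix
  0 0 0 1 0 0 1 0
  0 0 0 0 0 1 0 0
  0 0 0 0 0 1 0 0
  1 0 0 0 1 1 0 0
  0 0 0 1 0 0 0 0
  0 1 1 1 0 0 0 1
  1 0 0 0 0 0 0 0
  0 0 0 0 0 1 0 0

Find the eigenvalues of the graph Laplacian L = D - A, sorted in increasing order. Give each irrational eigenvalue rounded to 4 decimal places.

Each diagonal entry of L is the vertex degree and each off-diagonal entry is -1 where an edge is present, 0 otherwise; in the order [1, 2, 3, 4, 5, 6, 7, 8] the diagonal is [2, 1, 1, 3, 1, 4, 1, 1]. The multiplicity of 0 as a Laplacian eigenvalue equals the number of connected components. The single zero eigenvalue shows the graph is connected. By the matrix-tree theorem the graph has (1/8) * product of the nonzero eigenvalues = 1 spanning tree.

[0, 0.2888, 0.6742, 1, 1, 2.1694, 3.5857, 5.2819]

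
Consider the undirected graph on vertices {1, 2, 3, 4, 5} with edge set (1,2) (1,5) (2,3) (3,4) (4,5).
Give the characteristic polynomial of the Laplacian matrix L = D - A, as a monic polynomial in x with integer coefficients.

x^5 - 10x^4 + 35x^3 - 50x^2 + 25x

Reading degrees in the order [1, 2, 3, 4, 5] gives [2, 2, 2, 2, 2]; set D = diag(2, 2, 2, 2, 2) and form L = D - A. L has integer entries, so p(x) = det(xI - L) has integer coefficients. Expanding the determinant yields x^5 - 10x^4 + 35x^3 - 50x^2 + 25x. The constant term is 0 because L is singular (the all-ones vector lies in its kernel). There is one zero in the spectrum, matching the 1 component. The eigenvalues sum to 10, which equals trace(L) = 2|E|.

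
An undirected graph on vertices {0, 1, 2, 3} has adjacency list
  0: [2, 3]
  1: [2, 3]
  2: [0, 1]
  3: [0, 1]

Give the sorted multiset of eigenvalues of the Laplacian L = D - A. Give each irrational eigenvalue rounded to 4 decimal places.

[0, 2, 2, 4]

With the vertex order [0, 1, 2, 3], the degrees are [2, 2, 2, 2], giving D = diag(2, 2, 2, 2) and L = D - A. Since every row of L sums to 0, the all-ones vector is in the kernel and 0 is an eigenvalue. There is one zero in the spectrum, matching the 1 component.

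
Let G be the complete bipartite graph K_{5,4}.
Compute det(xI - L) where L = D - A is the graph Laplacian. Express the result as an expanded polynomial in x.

The graph has 9 vertices and degree multiset [5, 5, 5, 5, 4, 4, 4, 4, 4]; D is the diagonal matrix of degrees and L = D - A. The eigenvalues of L are [0, 4, 4, 4, 4, 5, 5, 5, 9]; the characteristic polynomial is the product of (x - lambda_i), which multiplies out to x^9 - 40x^8 + 690x^7 - 6720x^6 + 40485x^5 - 154704x^4 + 366560x^3 - 492800x^2 + 288000x. The constant term is 0 because L is singular (the all-ones vector lies in its kernel). There is one zero in the spectrum, matching the 1 component.

x^9 - 40x^8 + 690x^7 - 6720x^6 + 40485x^5 - 154704x^4 + 366560x^3 - 492800x^2 + 288000x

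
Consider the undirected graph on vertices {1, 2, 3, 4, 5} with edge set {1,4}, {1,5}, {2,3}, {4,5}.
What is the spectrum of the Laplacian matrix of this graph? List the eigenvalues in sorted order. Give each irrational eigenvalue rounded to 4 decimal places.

Reading degrees in the order [1, 2, 3, 4, 5] gives [2, 1, 1, 2, 2]; set D = diag(2, 1, 1, 2, 2) and form L = D - A. The multiplicity of 0 as a Laplacian eigenvalue equals the number of connected components. The 2 zero eigenvalues correspond to the 2 connected components. There are 2 zeros in the spectrum, matching the 2 components. The largest eigenvalue, 3, is at most the vertex count 5.

[0, 0, 2, 3, 3]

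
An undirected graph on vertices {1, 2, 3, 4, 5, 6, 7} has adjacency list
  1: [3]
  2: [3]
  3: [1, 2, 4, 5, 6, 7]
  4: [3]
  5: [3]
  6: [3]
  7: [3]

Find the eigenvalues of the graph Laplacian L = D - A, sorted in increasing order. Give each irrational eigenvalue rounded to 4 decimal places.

Each diagonal entry of L is the vertex degree and each off-diagonal entry is -1 where an edge is present, 0 otherwise; in the order [1, 2, 3, 4, 5, 6, 7] the diagonal is [1, 1, 6, 1, 1, 1, 1]. Diagonalising L (or applying a numerical eigensolver to the 7x7 matrix) gives the spectrum above.

[0, 1, 1, 1, 1, 1, 7]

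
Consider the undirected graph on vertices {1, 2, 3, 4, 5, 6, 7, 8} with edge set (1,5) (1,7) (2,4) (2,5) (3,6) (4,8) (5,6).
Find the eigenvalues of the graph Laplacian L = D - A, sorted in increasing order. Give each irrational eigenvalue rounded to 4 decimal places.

[0, 0.2434, 0.3820, 1.1798, 2, 2.6180, 3.1386, 4.4383]

Reading degrees in the order [1, 2, 3, 4, 5, 6, 7, 8] gives [2, 2, 1, 2, 3, 2, 1, 1]; set D = diag(2, 2, 1, 2, 3, 2, 1, 1) and form L = D - A. L is symmetric positive semidefinite, so every eigenvalue is real and nonnegative. The largest eigenvalue, 4.4383, is at most the vertex count 8.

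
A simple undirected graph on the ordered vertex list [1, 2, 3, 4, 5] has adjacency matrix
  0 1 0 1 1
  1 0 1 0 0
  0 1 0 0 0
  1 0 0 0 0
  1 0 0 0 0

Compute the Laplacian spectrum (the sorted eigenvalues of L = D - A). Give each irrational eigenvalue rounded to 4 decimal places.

[0, 0.5188, 1, 2.3111, 4.1701]

Reading degrees in the order [1, 2, 3, 4, 5] gives [3, 2, 1, 1, 1]; set D = diag(3, 2, 1, 1, 1) and form L = D - A. The multiplicity of 0 as a Laplacian eigenvalue equals the number of connected components.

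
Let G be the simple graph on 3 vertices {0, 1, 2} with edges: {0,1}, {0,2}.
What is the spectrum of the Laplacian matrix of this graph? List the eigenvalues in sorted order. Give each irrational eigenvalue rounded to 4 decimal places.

[0, 1, 3]

With the vertex order [0, 1, 2], the degrees are [2, 1, 1], giving D = diag(2, 1, 1) and L = D - A. Since every row of L sums to 0, the all-ones vector is in the kernel and 0 is an eigenvalue. The largest eigenvalue, 3, is at most the vertex count 3. The eigenvalues sum to 4, which equals trace(L) = 2|E|.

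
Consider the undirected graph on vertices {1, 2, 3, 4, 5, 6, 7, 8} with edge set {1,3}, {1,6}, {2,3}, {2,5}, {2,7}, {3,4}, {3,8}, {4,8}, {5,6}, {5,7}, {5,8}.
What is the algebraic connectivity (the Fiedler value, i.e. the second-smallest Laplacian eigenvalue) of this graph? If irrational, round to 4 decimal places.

1.0681

Each diagonal entry of L is the vertex degree and each off-diagonal entry is -1 where an edge is present, 0 otherwise; in the order [1, 2, 3, 4, 5, 6, 7, 8] the diagonal is [2, 3, 4, 2, 4, 2, 2, 3]. The sorted Laplacian eigenvalues are [0, 1.0681, 1.0968, 2.4824, 3.1939, 3.5176, 4.9319, 5.7093]; the algebraic connectivity is the second entry, 1.0681. The largest eigenvalue, 5.7093, is at most the vertex count 8.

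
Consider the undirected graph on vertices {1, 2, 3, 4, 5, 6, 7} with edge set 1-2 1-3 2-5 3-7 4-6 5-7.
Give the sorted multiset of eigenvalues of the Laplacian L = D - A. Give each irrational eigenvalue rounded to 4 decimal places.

[0, 0, 1.3820, 1.3820, 2, 3.6180, 3.6180]

Reading degrees in the order [1, 2, 3, 4, 5, 6, 7] gives [2, 2, 2, 1, 2, 1, 2]; set D = diag(2, 2, 2, 1, 2, 1, 2) and form L = D - A. L is symmetric positive semidefinite, so every eigenvalue is real and nonnegative. The 2 zero eigenvalues correspond to the 2 connected components. The eigenvalues sum to 12, which equals trace(L) = 2|E|.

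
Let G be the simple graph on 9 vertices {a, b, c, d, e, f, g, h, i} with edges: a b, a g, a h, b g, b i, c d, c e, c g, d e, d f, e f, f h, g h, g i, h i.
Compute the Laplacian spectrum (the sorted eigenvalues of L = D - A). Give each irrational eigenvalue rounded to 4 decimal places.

Reading degrees in the order [a, b, c, d, e, f, g, h, i] gives [3, 3, 3, 3, 3, 3, 5, 4, 3]; set D = diag(3, 3, 3, 3, 3, 3, 5, 4, 3) and form L = D - A. L is symmetric positive semidefinite, so every eigenvalue is real and nonnegative. The single zero eigenvalue shows the graph is connected.

[0, 0.6730, 2.5693, 3, 3.4903, 4, 4.4696, 5.5896, 6.2083]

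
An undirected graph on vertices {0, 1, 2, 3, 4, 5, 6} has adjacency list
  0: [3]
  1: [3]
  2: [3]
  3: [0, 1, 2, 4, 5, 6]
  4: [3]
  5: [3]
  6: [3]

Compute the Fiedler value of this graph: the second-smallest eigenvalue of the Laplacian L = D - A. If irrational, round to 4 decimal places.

Each diagonal entry of L is the vertex degree and each off-diagonal entry is -1 where an edge is present, 0 otherwise; in the order [0, 1, 2, 3, 4, 5, 6] the diagonal is [1, 1, 1, 6, 1, 1, 1]. Computing the eigenvalues of L and sorting gives [0, 1, 1, 1, 1, 1, 7]. The Fiedler value lambda_2 = 1 is strictly positive, so the graph is connected. The eigenvalues sum to 12, which equals trace(L) = 2|E|. By the matrix-tree theorem the graph has (1/7) * product of the nonzero eigenvalues = 1 spanning tree.

1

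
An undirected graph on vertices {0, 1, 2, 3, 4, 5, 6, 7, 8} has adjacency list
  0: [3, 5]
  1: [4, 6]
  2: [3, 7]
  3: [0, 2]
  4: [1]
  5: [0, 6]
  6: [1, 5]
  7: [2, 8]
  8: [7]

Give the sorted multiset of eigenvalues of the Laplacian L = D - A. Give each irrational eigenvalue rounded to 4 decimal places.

With the vertex order [0, 1, 2, 3, 4, 5, 6, 7, 8], the degrees are [2, 2, 2, 2, 1, 2, 2, 2, 1], giving D = diag(2, 2, 2, 2, 1, 2, 2, 2, 1) and L = D - A. Since every row of L sums to 0, the all-ones vector is in the kernel and 0 is an eigenvalue. The single zero eigenvalue shows the graph is connected.

[0, 0.1206, 0.4679, 1, 1.6527, 2.3473, 3, 3.5321, 3.8794]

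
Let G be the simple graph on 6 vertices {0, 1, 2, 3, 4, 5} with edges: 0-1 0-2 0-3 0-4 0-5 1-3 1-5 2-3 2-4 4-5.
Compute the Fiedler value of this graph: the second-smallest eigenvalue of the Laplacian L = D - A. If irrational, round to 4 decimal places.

With the vertex order [0, 1, 2, 3, 4, 5], the degrees are [5, 3, 3, 3, 3, 3], giving D = diag(5, 3, 3, 3, 3, 3) and L = D - A. Computing the eigenvalues of L and sorting gives [0, 2.3820, 2.3820, 4.6180, 4.6180, 6]. The Fiedler value lambda_2 = 2.3820 is strictly positive, so the graph is connected. The eigenvalues sum to 20, which equals trace(L) = 2|E|. There is one zero in the spectrum, matching the 1 component.

2.3820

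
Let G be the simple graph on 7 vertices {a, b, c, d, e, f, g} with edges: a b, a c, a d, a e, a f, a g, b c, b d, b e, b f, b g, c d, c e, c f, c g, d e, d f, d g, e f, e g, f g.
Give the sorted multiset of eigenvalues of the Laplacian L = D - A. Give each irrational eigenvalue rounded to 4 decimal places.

Reading degrees in the order [a, b, c, d, e, f, g] gives [6, 6, 6, 6, 6, 6, 6]; set D = diag(6, 6, 6, 6, 6, 6, 6) and form L = D - A. L is symmetric positive semidefinite, so every eigenvalue is real and nonnegative. By the matrix-tree theorem the graph has (1/7) * product of the nonzero eigenvalues = 16807 spanning trees.

[0, 7, 7, 7, 7, 7, 7]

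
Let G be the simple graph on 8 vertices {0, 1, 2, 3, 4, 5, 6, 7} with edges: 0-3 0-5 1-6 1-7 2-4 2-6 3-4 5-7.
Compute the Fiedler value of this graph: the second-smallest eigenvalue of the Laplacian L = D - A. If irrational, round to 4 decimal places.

0.5858

Each diagonal entry of L is the vertex degree and each off-diagonal entry is -1 where an edge is present, 0 otherwise; in the order [0, 1, 2, 3, 4, 5, 6, 7] the diagonal is [2, 2, 2, 2, 2, 2, 2, 2]. The smallest Laplacian eigenvalue is always 0. The next one, lambda_2 = 0.5858, measures how hard the graph is to disconnect: larger values mean better connectivity.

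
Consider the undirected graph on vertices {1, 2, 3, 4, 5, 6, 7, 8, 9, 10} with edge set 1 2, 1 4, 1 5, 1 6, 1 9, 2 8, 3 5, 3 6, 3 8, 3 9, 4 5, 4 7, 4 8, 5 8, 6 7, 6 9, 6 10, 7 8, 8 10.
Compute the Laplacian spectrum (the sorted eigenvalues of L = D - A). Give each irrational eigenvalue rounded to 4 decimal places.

Each diagonal entry of L is the vertex degree and each off-diagonal entry is -1 where an edge is present, 0 otherwise; in the order [1, 2, 3, 4, 5, 6, 7, 8, 9, 10] the diagonal is [5, 2, 4, 4, 4, 5, 3, 6, 3, 2]. L is symmetric positive semidefinite, so every eigenvalue is real and nonnegative.

[0, 1.7070, 1.9437, 2.1905, 3.0680, 3.9465, 5.1481, 5.6179, 6.9767, 7.4017]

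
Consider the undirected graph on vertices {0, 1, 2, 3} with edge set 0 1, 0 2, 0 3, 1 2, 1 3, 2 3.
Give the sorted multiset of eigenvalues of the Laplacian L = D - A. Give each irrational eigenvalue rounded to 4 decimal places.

[0, 4, 4, 4]

Reading degrees in the order [0, 1, 2, 3] gives [3, 3, 3, 3]; set D = diag(3, 3, 3, 3) and form L = D - A. L is symmetric positive semidefinite, so every eigenvalue is real and nonnegative. The single zero eigenvalue shows the graph is connected. There is one zero in the spectrum, matching the 1 component. The eigenvalues sum to 12, which equals trace(L) = 2|E|.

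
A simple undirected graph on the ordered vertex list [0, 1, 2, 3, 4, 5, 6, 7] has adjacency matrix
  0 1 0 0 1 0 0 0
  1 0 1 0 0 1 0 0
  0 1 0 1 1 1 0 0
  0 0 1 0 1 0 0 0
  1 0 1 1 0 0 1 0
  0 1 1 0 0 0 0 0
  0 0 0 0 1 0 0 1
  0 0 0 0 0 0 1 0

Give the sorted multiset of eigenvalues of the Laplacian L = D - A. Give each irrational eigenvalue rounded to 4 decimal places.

With the vertex order [0, 1, 2, 3, 4, 5, 6, 7], the degrees are [2, 3, 4, 2, 4, 2, 2, 1], giving D = diag(2, 3, 4, 2, 4, 2, 2, 1) and L = D - A. The multiplicity of 0 as a Laplacian eigenvalue equals the number of connected components. The single zero eigenvalue shows the graph is connected. The largest eigenvalue, 5.6566, is at most the vertex count 8.

[0, 0.4028, 1.4588, 1.7037, 2.4703, 3.8394, 4.4683, 5.6566]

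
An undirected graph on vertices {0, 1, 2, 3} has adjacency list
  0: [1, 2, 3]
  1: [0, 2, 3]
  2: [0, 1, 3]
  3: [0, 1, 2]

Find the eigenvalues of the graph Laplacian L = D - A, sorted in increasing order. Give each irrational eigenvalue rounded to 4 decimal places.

With the vertex order [0, 1, 2, 3], the degrees are [3, 3, 3, 3], giving D = diag(3, 3, 3, 3) and L = D - A. Diagonalising L (or applying a numerical eigensolver to the 4x4 matrix) gives the spectrum above. The single zero eigenvalue shows the graph is connected. By the matrix-tree theorem the graph has (1/4) * product of the nonzero eigenvalues = 16 spanning trees.

[0, 4, 4, 4]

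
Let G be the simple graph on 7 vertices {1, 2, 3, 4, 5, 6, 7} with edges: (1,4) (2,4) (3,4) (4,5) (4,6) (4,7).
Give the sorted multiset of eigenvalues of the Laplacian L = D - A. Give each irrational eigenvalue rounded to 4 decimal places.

[0, 1, 1, 1, 1, 1, 7]

Each diagonal entry of L is the vertex degree and each off-diagonal entry is -1 where an edge is present, 0 otherwise; in the order [1, 2, 3, 4, 5, 6, 7] the diagonal is [1, 1, 1, 6, 1, 1, 1]. Diagonalising L (or applying a numerical eigensolver to the 7x7 matrix) gives the spectrum above. The single zero eigenvalue shows the graph is connected. The eigenvalues sum to 12, which equals trace(L) = 2|E|.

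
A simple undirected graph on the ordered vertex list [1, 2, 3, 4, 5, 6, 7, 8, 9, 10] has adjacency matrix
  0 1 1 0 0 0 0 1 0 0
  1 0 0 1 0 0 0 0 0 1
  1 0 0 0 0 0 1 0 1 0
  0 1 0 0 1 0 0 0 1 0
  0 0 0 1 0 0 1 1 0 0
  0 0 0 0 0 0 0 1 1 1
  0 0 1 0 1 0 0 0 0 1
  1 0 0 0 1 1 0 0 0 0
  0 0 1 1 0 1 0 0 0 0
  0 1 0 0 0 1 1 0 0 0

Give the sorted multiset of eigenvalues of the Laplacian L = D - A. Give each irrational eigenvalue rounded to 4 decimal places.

[0, 2, 2, 2, 2, 2, 5, 5, 5, 5]

Reading degrees in the order [1, 2, 3, 4, 5, 6, 7, 8, 9, 10] gives [3, 3, 3, 3, 3, 3, 3, 3, 3, 3]; set D = diag(3, 3, 3, 3, 3, 3, 3, 3, 3, 3) and form L = D - A. The multiplicity of 0 as a Laplacian eigenvalue equals the number of connected components. There is one zero in the spectrum, matching the 1 component. By the matrix-tree theorem the graph has (1/10) * product of the nonzero eigenvalues = 2000 spanning trees.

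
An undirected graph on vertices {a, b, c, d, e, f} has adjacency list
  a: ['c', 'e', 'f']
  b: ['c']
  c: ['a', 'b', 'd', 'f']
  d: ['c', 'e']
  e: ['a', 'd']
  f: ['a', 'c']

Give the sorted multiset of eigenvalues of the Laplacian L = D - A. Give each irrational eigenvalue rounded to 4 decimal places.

[0, 0.8817, 1.4506, 2.5341, 3.8647, 5.2688]

With the vertex order [a, b, c, d, e, f], the degrees are [3, 1, 4, 2, 2, 2], giving D = diag(3, 1, 4, 2, 2, 2) and L = D - A. The multiplicity of 0 as a Laplacian eigenvalue equals the number of connected components. The single zero eigenvalue shows the graph is connected. By the matrix-tree theorem the graph has (1/6) * product of the nonzero eigenvalues = 11 spanning trees. The largest eigenvalue, 5.2688, is at most the vertex count 6.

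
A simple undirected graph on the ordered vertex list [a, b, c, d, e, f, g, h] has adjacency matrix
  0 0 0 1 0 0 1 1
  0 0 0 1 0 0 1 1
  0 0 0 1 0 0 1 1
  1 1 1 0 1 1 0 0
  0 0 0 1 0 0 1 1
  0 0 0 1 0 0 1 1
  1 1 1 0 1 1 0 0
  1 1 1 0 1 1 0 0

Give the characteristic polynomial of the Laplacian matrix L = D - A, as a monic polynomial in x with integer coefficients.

x^8 - 30x^7 + 375x^6 - 2540x^5 + 10095x^4 - 23598x^3 + 30105x^2 - 16200x

Reading degrees in the order [a, b, c, d, e, f, g, h] gives [3, 3, 3, 5, 3, 3, 5, 5]; set D = diag(3, 3, 3, 5, 3, 3, 5, 5) and form L = D - A. The eigenvalues of L are [0, 3, 3, 3, 3, 5, 5, 8]; the characteristic polynomial is the product of (x - lambda_i), which multiplies out to x^8 - 30x^7 + 375x^6 - 2540x^5 + 10095x^4 - 23598x^3 + 30105x^2 - 16200x. The coefficient of x^7 equals -trace(L) = -30, matching the sum of degrees. There is one zero in the spectrum, matching the 1 component.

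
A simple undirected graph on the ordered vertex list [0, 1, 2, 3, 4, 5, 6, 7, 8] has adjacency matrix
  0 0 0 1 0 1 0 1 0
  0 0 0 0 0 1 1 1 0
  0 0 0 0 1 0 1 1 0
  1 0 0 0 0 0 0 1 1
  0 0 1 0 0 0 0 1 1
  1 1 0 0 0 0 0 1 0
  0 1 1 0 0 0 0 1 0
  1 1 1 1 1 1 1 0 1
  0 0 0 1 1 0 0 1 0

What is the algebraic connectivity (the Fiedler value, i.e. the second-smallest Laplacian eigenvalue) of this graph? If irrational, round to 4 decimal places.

1.5858

Each diagonal entry of L is the vertex degree and each off-diagonal entry is -1 where an edge is present, 0 otherwise; in the order [0, 1, 2, 3, 4, 5, 6, 7, 8] the diagonal is [3, 3, 3, 3, 3, 3, 3, 8, 3]. The smallest Laplacian eigenvalue is always 0. The next one, lambda_2 = 1.5858, measures how hard the graph is to disconnect: larger values mean better connectivity. The largest eigenvalue, 9, is at most the vertex count 9.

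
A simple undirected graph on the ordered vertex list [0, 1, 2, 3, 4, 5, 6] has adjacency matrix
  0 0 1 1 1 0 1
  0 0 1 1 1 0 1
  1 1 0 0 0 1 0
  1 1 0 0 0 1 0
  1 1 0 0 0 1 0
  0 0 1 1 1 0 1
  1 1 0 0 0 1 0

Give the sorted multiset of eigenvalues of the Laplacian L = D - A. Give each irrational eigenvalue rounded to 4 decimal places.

[0, 3, 3, 3, 4, 4, 7]

Each diagonal entry of L is the vertex degree and each off-diagonal entry is -1 where an edge is present, 0 otherwise; in the order [0, 1, 2, 3, 4, 5, 6] the diagonal is [4, 4, 3, 3, 3, 4, 3]. Diagonalising L (or applying a numerical eigensolver to the 7x7 matrix) gives the spectrum above. The single zero eigenvalue shows the graph is connected. The eigenvalues sum to 24, which equals trace(L) = 2|E|.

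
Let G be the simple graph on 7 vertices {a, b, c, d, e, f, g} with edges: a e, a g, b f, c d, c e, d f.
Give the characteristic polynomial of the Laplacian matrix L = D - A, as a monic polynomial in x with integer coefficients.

x^7 - 12x^6 + 55x^5 - 120x^4 + 126x^3 - 56x^2 + 7x

Each diagonal entry of L is the vertex degree and each off-diagonal entry is -1 where an edge is present, 0 otherwise; in the order [a, b, c, d, e, f, g] the diagonal is [2, 1, 2, 2, 2, 2, 1]. L has integer entries, so p(x) = det(xI - L) has integer coefficients. Expanding the determinant yields x^7 - 12x^6 + 55x^5 - 120x^4 + 126x^3 - 56x^2 + 7x. The coefficient of x^6 equals -trace(L) = -12, matching the sum of degrees. By the matrix-tree theorem the graph has (1/7) * product of the nonzero eigenvalues = 1 spanning tree. There is one zero in the spectrum, matching the 1 component.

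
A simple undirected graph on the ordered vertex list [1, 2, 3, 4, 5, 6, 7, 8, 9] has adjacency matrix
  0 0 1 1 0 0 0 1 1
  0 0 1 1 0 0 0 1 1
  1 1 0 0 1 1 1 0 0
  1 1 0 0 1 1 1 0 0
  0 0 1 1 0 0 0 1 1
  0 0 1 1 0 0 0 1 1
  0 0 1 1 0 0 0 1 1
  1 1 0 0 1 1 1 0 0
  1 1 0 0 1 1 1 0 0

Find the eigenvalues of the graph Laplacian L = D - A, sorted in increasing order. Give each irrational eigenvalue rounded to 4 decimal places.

[0, 4, 4, 4, 4, 5, 5, 5, 9]

Reading degrees in the order [1, 2, 3, 4, 5, 6, 7, 8, 9] gives [4, 4, 5, 5, 4, 4, 4, 5, 5]; set D = diag(4, 4, 5, 5, 4, 4, 4, 5, 5) and form L = D - A. The multiplicity of 0 as a Laplacian eigenvalue equals the number of connected components. The largest eigenvalue, 9, is at most the vertex count 9.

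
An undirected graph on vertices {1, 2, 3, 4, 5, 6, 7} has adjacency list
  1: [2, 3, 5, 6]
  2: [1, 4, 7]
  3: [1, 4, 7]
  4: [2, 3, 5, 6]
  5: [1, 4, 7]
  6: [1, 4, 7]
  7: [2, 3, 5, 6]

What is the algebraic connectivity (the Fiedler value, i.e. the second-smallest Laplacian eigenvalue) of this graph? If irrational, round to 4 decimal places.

With the vertex order [1, 2, 3, 4, 5, 6, 7], the degrees are [4, 3, 3, 4, 3, 3, 4], giving D = diag(4, 3, 3, 4, 3, 3, 4) and L = D - A. Computing the eigenvalues of L and sorting gives [0, 3, 3, 3, 4, 4, 7]. The Fiedler value lambda_2 = 3 is strictly positive, so the graph is connected.

3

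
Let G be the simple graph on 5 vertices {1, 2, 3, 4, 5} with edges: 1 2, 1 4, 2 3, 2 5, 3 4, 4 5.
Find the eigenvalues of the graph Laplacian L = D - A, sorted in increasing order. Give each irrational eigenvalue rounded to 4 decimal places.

Each diagonal entry of L is the vertex degree and each off-diagonal entry is -1 where an edge is present, 0 otherwise; in the order [1, 2, 3, 4, 5] the diagonal is [2, 3, 2, 3, 2]. Diagonalising L (or applying a numerical eigensolver to the 5x5 matrix) gives the spectrum above. The single zero eigenvalue shows the graph is connected. The eigenvalues sum to 12, which equals trace(L) = 2|E|. The largest eigenvalue, 5, is at most the vertex count 5.

[0, 2, 2, 3, 5]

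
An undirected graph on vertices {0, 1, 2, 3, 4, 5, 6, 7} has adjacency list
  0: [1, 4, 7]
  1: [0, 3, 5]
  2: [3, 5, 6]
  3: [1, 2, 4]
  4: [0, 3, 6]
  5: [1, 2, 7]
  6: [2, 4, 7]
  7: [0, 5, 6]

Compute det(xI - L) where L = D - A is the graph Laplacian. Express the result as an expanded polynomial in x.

Reading degrees in the order [0, 1, 2, 3, 4, 5, 6, 7] gives [3, 3, 3, 3, 3, 3, 3, 3]; set D = diag(3, 3, 3, 3, 3, 3, 3, 3) and form L = D - A. L has integer entries, so p(x) = det(xI - L) has integer coefficients. Expanding the determinant yields x^8 - 24x^7 + 240x^6 - 1296x^5 + 4080x^4 - 7488x^3 + 7424x^2 - 3072x. The coefficient of x^7 equals -trace(L) = -24, matching the sum of degrees. There is one zero in the spectrum, matching the 1 component. The largest eigenvalue, 6, is at most the vertex count 8.

x^8 - 24x^7 + 240x^6 - 1296x^5 + 4080x^4 - 7488x^3 + 7424x^2 - 3072x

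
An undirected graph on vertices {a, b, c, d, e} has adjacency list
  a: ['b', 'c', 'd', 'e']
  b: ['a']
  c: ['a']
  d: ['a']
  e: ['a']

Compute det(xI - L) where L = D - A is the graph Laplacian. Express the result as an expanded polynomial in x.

With the vertex order [a, b, c, d, e], the degrees are [4, 1, 1, 1, 1], giving D = diag(4, 1, 1, 1, 1) and L = D - A. Computing det(xI - L) by cofactor expansion (or equivalently via sum-over-permutations) gives x^5 - 8x^4 + 18x^3 - 16x^2 + 5x. The coefficient of x^4 equals -trace(L) = -8, matching the sum of degrees.

x^5 - 8x^4 + 18x^3 - 16x^2 + 5x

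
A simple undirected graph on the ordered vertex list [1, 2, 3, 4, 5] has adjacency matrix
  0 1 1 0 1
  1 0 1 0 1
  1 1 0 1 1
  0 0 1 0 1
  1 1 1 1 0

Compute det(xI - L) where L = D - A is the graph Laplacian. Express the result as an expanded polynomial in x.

x^5 - 16x^4 + 93x^3 - 230x^2 + 200x

With the vertex order [1, 2, 3, 4, 5], the degrees are [3, 3, 4, 2, 4], giving D = diag(3, 3, 4, 2, 4) and L = D - A. The eigenvalues of L are [0, 2, 4, 5, 5]; the characteristic polynomial is the product of (x - lambda_i), which multiplies out to x^5 - 16x^4 + 93x^3 - 230x^2 + 200x. The coefficient of x^4 equals -trace(L) = -16, matching the sum of degrees. The largest eigenvalue, 5, is at most the vertex count 5.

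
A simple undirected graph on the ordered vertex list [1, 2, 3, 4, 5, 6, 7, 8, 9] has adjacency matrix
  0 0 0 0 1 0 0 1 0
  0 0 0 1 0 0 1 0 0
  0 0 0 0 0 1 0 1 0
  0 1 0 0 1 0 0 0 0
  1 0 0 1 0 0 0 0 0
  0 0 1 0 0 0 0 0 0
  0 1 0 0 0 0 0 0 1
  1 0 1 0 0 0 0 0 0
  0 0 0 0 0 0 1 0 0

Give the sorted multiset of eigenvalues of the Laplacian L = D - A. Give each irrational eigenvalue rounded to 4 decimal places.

Each diagonal entry of L is the vertex degree and each off-diagonal entry is -1 where an edge is present, 0 otherwise; in the order [1, 2, 3, 4, 5, 6, 7, 8, 9] the diagonal is [2, 2, 2, 2, 2, 1, 2, 2, 1]. Since every row of L sums to 0, the all-ones vector is in the kernel and 0 is an eigenvalue. The single zero eigenvalue shows the graph is connected. There is one zero in the spectrum, matching the 1 component.

[0, 0.1206, 0.4679, 1, 1.6527, 2.3473, 3, 3.5321, 3.8794]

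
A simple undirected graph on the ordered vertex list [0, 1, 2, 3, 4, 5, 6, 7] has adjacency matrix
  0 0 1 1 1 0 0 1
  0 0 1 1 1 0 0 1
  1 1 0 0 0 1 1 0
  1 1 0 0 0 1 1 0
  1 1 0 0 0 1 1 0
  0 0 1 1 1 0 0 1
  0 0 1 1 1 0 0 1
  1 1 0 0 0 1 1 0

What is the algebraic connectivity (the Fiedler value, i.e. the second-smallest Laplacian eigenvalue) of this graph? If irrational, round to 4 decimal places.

4

Each diagonal entry of L is the vertex degree and each off-diagonal entry is -1 where an edge is present, 0 otherwise; in the order [0, 1, 2, 3, 4, 5, 6, 7] the diagonal is [4, 4, 4, 4, 4, 4, 4, 4]. The smallest Laplacian eigenvalue is always 0. The next one, lambda_2 = 4, measures how hard the graph is to disconnect: larger values mean better connectivity. By the matrix-tree theorem the graph has (1/8) * product of the nonzero eigenvalues = 4096 spanning trees.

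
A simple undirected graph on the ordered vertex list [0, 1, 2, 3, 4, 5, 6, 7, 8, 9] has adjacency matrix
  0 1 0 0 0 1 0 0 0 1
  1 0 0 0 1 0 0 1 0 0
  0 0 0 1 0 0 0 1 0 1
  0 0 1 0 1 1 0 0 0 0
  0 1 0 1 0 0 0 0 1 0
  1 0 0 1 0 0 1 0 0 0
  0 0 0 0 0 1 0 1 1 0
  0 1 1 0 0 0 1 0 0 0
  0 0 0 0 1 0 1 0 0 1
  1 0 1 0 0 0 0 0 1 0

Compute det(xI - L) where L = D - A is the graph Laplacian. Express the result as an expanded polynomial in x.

Reading degrees in the order [0, 1, 2, 3, 4, 5, 6, 7, 8, 9] gives [3, 3, 3, 3, 3, 3, 3, 3, 3, 3]; set D = diag(3, 3, 3, 3, 3, 3, 3, 3, 3, 3) and form L = D - A. The eigenvalues of L are [0, 2, 2, 2, 2, 2, 5, 5, 5, 5]; the characteristic polynomial is the product of (x - lambda_i), which multiplies out to x^10 - 30x^9 + 390x^8 - 2880x^7 + 13305x^6 - 39882x^5 + 77640x^4 - 94800x^3 + 66000x^2 - 20000x. The constant term is 0 because L is singular (the all-ones vector lies in its kernel). By the matrix-tree theorem the graph has (1/10) * product of the nonzero eigenvalues = 2000 spanning trees.

x^10 - 30x^9 + 390x^8 - 2880x^7 + 13305x^6 - 39882x^5 + 77640x^4 - 94800x^3 + 66000x^2 - 20000x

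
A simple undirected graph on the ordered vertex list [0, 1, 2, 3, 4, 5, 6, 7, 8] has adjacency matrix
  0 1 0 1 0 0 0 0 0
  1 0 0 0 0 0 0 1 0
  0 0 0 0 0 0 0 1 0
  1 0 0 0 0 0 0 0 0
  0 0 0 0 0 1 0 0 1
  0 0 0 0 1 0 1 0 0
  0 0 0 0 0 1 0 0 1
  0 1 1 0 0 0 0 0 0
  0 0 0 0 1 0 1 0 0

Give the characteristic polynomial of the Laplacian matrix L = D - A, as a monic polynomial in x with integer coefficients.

With the vertex order [0, 1, 2, 3, 4, 5, 6, 7, 8], the degrees are [2, 2, 1, 1, 2, 2, 2, 2, 2], giving D = diag(2, 2, 1, 1, 2, 2, 2, 2, 2) and L = D - A. L has integer entries, so p(x) = det(xI - L) has integer coefficients. Expanding the determinant yields x^9 - 16x^8 + 105x^7 - 364x^6 + 713x^5 - 776x^4 + 420x^3 - 80x^2. Since p(0) = det(-L) = 0, x divides p(x). There are 2 zeros in the spectrum, matching the 2 components.

x^9 - 16x^8 + 105x^7 - 364x^6 + 713x^5 - 776x^4 + 420x^3 - 80x^2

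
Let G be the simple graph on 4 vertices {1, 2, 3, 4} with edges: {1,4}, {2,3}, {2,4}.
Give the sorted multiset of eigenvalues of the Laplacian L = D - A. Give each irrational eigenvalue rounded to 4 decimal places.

Reading degrees in the order [1, 2, 3, 4] gives [1, 2, 1, 2]; set D = diag(1, 2, 1, 2) and form L = D - A. Since every row of L sums to 0, the all-ones vector is in the kernel and 0 is an eigenvalue. The largest eigenvalue, 3.4142, is at most the vertex count 4. By the matrix-tree theorem the graph has (1/4) * product of the nonzero eigenvalues = 1 spanning tree.

[0, 0.5858, 2, 3.4142]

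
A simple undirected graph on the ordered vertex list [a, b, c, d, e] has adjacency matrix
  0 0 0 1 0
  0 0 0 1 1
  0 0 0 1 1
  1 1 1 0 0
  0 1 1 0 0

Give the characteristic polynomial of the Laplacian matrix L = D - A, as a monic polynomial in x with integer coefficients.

x^5 - 10x^4 + 34x^3 - 46x^2 + 20x

Reading degrees in the order [a, b, c, d, e] gives [1, 2, 2, 3, 2]; set D = diag(1, 2, 2, 3, 2) and form L = D - A. Computing det(xI - L) by cofactor expansion (or equivalently via sum-over-permutations) gives x^5 - 10x^4 + 34x^3 - 46x^2 + 20x. The constant term is 0 because L is singular (the all-ones vector lies in its kernel). The largest eigenvalue, 4.4812, is at most the vertex count 5.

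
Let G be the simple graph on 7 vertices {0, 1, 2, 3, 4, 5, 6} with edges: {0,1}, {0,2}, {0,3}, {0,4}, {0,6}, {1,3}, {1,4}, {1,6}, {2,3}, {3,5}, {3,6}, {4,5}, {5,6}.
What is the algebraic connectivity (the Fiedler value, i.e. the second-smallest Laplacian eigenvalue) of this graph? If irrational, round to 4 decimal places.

With the vertex order [0, 1, 2, 3, 4, 5, 6], the degrees are [5, 4, 2, 5, 3, 3, 4], giving D = diag(5, 4, 2, 5, 3, 3, 4) and L = D - A. The sorted Laplacian eigenvalues are [0, 1.8013, 3.1206, 3.2865, 5.3473, 5.9122, 6.5321]; the algebraic connectivity is the second entry, 1.8013. The largest eigenvalue, 6.5321, is at most the vertex count 7.

1.8013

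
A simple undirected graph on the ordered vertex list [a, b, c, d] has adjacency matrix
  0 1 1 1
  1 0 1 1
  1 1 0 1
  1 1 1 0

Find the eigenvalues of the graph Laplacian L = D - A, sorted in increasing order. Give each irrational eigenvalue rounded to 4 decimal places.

Each diagonal entry of L is the vertex degree and each off-diagonal entry is -1 where an edge is present, 0 otherwise; in the order [a, b, c, d] the diagonal is [3, 3, 3, 3]. Diagonalising L (or applying a numerical eigensolver to the 4x4 matrix) gives the spectrum above. The single zero eigenvalue shows the graph is connected. The largest eigenvalue, 4, is at most the vertex count 4.

[0, 4, 4, 4]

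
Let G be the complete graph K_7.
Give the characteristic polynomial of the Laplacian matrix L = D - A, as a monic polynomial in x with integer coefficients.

The graph has 7 vertices and degree multiset [6, 6, 6, 6, 6, 6, 6]; D is the diagonal matrix of degrees and L = D - A. Computing det(xI - L) by cofactor expansion (or equivalently via sum-over-permutations) gives x^7 - 42x^6 + 735x^5 - 6860x^4 + 36015x^3 - 100842x^2 + 117649x. Since p(0) = det(-L) = 0, x divides p(x). The largest eigenvalue, 7, is at most the vertex count 7. By the matrix-tree theorem the graph has (1/7) * product of the nonzero eigenvalues = 16807 spanning trees.

x^7 - 42x^6 + 735x^5 - 6860x^4 + 36015x^3 - 100842x^2 + 117649x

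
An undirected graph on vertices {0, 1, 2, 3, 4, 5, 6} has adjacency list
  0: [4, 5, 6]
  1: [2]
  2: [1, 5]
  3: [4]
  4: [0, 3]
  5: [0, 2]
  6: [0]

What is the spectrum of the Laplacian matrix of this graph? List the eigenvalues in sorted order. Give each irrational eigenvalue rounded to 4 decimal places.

[0, 0.2603, 0.6262, 1.4055, 2.2742, 3.0996, 4.3342]

Reading degrees in the order [0, 1, 2, 3, 4, 5, 6] gives [3, 1, 2, 1, 2, 2, 1]; set D = diag(3, 1, 2, 1, 2, 2, 1) and form L = D - A. L is symmetric positive semidefinite, so every eigenvalue is real and nonnegative. The largest eigenvalue, 4.3342, is at most the vertex count 7.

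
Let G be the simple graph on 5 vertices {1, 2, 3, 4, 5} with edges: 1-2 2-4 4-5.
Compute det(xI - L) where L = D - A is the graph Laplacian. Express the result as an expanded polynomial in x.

x^5 - 6x^4 + 10x^3 - 4x^2

Reading degrees in the order [1, 2, 3, 4, 5] gives [1, 2, 0, 2, 1]; set D = diag(1, 2, 0, 2, 1) and form L = D - A. Computing det(xI - L) by cofactor expansion (or equivalently via sum-over-permutations) gives x^5 - 6x^4 + 10x^3 - 4x^2. Since p(0) = det(-L) = 0, x divides p(x). There are 2 zeros in the spectrum, matching the 2 components. The eigenvalues sum to 6, which equals trace(L) = 2|E|.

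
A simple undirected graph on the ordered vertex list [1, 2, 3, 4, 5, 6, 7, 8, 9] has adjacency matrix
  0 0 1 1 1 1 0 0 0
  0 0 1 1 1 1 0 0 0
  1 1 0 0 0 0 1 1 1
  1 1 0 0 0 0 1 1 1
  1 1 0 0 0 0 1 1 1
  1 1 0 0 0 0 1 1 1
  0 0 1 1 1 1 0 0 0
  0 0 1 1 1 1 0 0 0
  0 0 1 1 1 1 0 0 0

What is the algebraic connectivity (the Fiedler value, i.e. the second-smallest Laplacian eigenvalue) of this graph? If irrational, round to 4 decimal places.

Reading degrees in the order [1, 2, 3, 4, 5, 6, 7, 8, 9] gives [4, 4, 5, 5, 5, 5, 4, 4, 4]; set D = diag(4, 4, 5, 5, 5, 5, 4, 4, 4) and form L = D - A. The smallest Laplacian eigenvalue is always 0. The next one, lambda_2 = 4, measures how hard the graph is to disconnect: larger values mean better connectivity. The largest eigenvalue, 9, is at most the vertex count 9.

4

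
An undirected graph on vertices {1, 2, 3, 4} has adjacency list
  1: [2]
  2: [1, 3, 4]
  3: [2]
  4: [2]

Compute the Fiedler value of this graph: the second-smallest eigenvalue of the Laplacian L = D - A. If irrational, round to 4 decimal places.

Reading degrees in the order [1, 2, 3, 4] gives [1, 3, 1, 1]; set D = diag(1, 3, 1, 1) and form L = D - A. The sorted Laplacian eigenvalues are [0, 1, 1, 4]; the algebraic connectivity is the second entry, 1. There is one zero in the spectrum, matching the 1 component. The largest eigenvalue, 4, is at most the vertex count 4.

1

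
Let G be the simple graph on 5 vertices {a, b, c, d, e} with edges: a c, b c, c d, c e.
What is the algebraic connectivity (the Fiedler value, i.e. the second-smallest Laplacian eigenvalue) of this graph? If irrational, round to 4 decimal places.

1

Reading degrees in the order [a, b, c, d, e] gives [1, 1, 4, 1, 1]; set D = diag(1, 1, 4, 1, 1) and form L = D - A. The sorted Laplacian eigenvalues are [0, 1, 1, 1, 5]; the algebraic connectivity is the second entry, 1.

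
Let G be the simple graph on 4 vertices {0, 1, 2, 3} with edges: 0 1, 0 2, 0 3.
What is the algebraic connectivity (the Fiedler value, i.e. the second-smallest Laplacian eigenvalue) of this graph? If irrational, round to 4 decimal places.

1

Each diagonal entry of L is the vertex degree and each off-diagonal entry is -1 where an edge is present, 0 otherwise; in the order [0, 1, 2, 3] the diagonal is [3, 1, 1, 1]. Computing the eigenvalues of L and sorting gives [0, 1, 1, 4]. The Fiedler value lambda_2 = 1 is strictly positive, so the graph is connected. There is one zero in the spectrum, matching the 1 component.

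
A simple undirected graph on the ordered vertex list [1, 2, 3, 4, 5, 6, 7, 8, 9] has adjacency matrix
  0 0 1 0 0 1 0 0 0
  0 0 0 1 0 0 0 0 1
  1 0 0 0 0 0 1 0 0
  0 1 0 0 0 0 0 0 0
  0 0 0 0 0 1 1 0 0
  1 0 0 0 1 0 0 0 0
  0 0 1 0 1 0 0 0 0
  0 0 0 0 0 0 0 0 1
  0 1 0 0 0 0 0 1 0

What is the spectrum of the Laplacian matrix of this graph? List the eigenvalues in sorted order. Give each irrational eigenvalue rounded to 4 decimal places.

[0, 0, 0.5858, 1.3820, 1.3820, 2, 3.4142, 3.6180, 3.6180]

Each diagonal entry of L is the vertex degree and each off-diagonal entry is -1 where an edge is present, 0 otherwise; in the order [1, 2, 3, 4, 5, 6, 7, 8, 9] the diagonal is [2, 2, 2, 1, 2, 2, 2, 1, 2]. Diagonalising L (or applying a numerical eigensolver to the 9x9 matrix) gives the spectrum above. The 2 zero eigenvalues correspond to the 2 connected components. The eigenvalues sum to 16, which equals trace(L) = 2|E|.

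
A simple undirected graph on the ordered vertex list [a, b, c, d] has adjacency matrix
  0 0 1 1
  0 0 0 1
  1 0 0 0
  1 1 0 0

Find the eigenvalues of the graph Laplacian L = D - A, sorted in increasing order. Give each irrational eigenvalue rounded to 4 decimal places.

Each diagonal entry of L is the vertex degree and each off-diagonal entry is -1 where an edge is present, 0 otherwise; in the order [a, b, c, d] the diagonal is [2, 1, 1, 2]. Since every row of L sums to 0, the all-ones vector is in the kernel and 0 is an eigenvalue. The single zero eigenvalue shows the graph is connected. There is one zero in the spectrum, matching the 1 component.

[0, 0.5858, 2, 3.4142]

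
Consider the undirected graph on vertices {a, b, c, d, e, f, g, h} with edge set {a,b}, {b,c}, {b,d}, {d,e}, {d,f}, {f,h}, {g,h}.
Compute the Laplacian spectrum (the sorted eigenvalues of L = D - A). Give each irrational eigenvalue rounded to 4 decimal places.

[0, 0.2243, 0.5858, 1, 1.4108, 2.7237, 3.4142, 4.6412]

With the vertex order [a, b, c, d, e, f, g, h], the degrees are [1, 3, 1, 3, 1, 2, 1, 2], giving D = diag(1, 3, 1, 3, 1, 2, 1, 2) and L = D - A. Diagonalising L (or applying a numerical eigensolver to the 8x8 matrix) gives the spectrum above.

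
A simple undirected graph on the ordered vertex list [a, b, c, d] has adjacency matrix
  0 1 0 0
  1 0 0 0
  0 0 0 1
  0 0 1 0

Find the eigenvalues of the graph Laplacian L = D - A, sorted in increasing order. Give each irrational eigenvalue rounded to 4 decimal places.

[0, 0, 2, 2]

With the vertex order [a, b, c, d], the degrees are [1, 1, 1, 1], giving D = diag(1, 1, 1, 1) and L = D - A. Diagonalising L (or applying a numerical eigensolver to the 4x4 matrix) gives the spectrum above. The 2 zero eigenvalues correspond to the 2 connected components. The eigenvalues sum to 4, which equals trace(L) = 2|E|. The largest eigenvalue, 2, is at most the vertex count 4.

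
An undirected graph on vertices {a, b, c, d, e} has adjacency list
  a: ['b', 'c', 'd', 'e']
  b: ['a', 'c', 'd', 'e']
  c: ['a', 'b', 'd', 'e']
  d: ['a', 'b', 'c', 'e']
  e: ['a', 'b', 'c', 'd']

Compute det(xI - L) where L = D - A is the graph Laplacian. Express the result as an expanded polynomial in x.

x^5 - 20x^4 + 150x^3 - 500x^2 + 625x

With the vertex order [a, b, c, d, e], the degrees are [4, 4, 4, 4, 4], giving D = diag(4, 4, 4, 4, 4) and L = D - A. L has integer entries, so p(x) = det(xI - L) has integer coefficients. Expanding the determinant yields x^5 - 20x^4 + 150x^3 - 500x^2 + 625x. The coefficient of x^4 equals -trace(L) = -20, matching the sum of degrees. By the matrix-tree theorem the graph has (1/5) * product of the nonzero eigenvalues = 125 spanning trees. The eigenvalues sum to 20, which equals trace(L) = 2|E|.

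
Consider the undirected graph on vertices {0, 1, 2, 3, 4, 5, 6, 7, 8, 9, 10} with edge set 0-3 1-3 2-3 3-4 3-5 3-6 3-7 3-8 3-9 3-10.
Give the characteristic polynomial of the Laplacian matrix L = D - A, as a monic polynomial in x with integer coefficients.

With the vertex order [0, 1, 2, 3, 4, 5, 6, 7, 8, 9, 10], the degrees are [1, 1, 1, 10, 1, 1, 1, 1, 1, 1, 1], giving D = diag(1, 1, 1, 10, 1, 1, 1, 1, 1, 1, 1) and L = D - A. L has integer entries, so p(x) = det(xI - L) has integer coefficients. Expanding the determinant yields x^11 - 20x^10 + 135x^9 - 480x^8 + 1050x^7 - 1512x^6 + 1470x^5 - 960x^4 + 405x^3 - 100x^2 + 11x. The constant term is 0 because L is singular (the all-ones vector lies in its kernel). By the matrix-tree theorem the graph has (1/11) * product of the nonzero eigenvalues = 1 spanning tree.

x^11 - 20x^10 + 135x^9 - 480x^8 + 1050x^7 - 1512x^6 + 1470x^5 - 960x^4 + 405x^3 - 100x^2 + 11x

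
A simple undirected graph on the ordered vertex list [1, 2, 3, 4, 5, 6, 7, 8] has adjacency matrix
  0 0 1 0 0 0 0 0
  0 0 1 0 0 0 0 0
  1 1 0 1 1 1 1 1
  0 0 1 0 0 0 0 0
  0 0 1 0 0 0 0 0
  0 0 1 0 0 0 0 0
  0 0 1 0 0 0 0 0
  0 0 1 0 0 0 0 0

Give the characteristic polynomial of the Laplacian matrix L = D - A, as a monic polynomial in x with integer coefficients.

x^8 - 14x^7 + 63x^6 - 140x^5 + 175x^4 - 126x^3 + 49x^2 - 8x

Each diagonal entry of L is the vertex degree and each off-diagonal entry is -1 where an edge is present, 0 otherwise; in the order [1, 2, 3, 4, 5, 6, 7, 8] the diagonal is [1, 1, 7, 1, 1, 1, 1, 1]. The eigenvalues of L are [0, 1, 1, 1, 1, 1, 1, 8]; the characteristic polynomial is the product of (x - lambda_i), which multiplies out to x^8 - 14x^7 + 63x^6 - 140x^5 + 175x^4 - 126x^3 + 49x^2 - 8x. Since p(0) = det(-L) = 0, x divides p(x). By the matrix-tree theorem the graph has (1/8) * product of the nonzero eigenvalues = 1 spanning tree.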